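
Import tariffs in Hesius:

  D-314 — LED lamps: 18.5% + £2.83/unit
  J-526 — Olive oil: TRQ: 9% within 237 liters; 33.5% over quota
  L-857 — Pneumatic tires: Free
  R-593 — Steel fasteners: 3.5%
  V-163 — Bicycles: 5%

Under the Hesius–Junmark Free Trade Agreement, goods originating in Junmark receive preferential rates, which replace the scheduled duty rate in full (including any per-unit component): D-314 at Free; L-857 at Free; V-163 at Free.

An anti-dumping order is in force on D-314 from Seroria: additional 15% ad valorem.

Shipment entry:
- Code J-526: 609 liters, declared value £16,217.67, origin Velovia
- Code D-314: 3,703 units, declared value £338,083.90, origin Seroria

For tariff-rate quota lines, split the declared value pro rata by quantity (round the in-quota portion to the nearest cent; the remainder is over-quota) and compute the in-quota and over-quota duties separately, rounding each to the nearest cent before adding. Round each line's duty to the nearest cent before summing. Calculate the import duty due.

Line 1 (J-526, Velovia, 609 liters, £16,217.67):
Code J-526 is under a tariff-rate quota (threshold 237 liters). In-quota: 237 liters at 9%; over-quota: 372 liters at 33.5%.
Pro-rata value split: in-quota = £16,217.67 × 237/609 = £6,311.31; over-quota = £16,217.67 − £6,311.31 = £9,906.36.
In-quota duty = £6,311.31 × 9% = £568.02. Over-quota duty = £9,906.36 × 33.5% = £3,318.63.
Line duty = £568.02 + £3,318.63 = £3,886.65.
Line 2 (D-314, Seroria, 3,703 units, £338,083.90):
Base rate for D-314 is 18.5% + £2.83/unit.
D-314 has an FTA preferential rate, but origin Seroria is not Junmark; base rate stands.
Additional duty on D-314 from Seroria: +15%. Applied ad valorem rate: 18.5% + 15% = 33.5%.
Duty = £338,083.90 × 33.5% + 3,703 × £2.83 = £123,737.60.
Total = £3,886.65 + £123,737.60 = £127,624.25.

£127,624.25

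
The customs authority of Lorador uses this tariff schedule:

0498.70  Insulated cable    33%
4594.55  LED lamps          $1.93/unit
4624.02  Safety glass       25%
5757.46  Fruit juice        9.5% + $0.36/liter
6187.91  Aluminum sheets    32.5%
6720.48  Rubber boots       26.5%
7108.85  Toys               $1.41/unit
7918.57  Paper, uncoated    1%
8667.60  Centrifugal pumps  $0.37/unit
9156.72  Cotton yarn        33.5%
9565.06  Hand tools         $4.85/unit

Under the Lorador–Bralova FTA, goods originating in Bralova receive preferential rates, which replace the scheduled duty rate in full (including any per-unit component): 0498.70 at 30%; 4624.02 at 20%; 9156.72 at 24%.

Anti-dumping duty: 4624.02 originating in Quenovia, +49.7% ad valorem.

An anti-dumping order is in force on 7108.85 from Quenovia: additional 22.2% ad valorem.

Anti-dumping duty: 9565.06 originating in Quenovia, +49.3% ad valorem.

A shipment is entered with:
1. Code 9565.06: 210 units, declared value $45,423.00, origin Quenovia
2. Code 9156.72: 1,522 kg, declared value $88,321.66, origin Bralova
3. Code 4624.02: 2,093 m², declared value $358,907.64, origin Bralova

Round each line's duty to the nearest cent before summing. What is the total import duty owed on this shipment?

Line 1 (9565.06, Quenovia, 210 units, $45,423.00):
Base rate for 9565.06 is $4.85/unit.
Additional duty on 9565.06 from Quenovia: +49.3% ad valorem. Applied ad valorem rate = 49.3%.
Duty = $45,423.00 × 49.3% + 210 × $4.85 = $23,412.04.
Line 2 (9156.72, Bralova, 1,522 kg, $88,321.66):
Base rate for 9156.72 is 33.5%.
Origin Bralova qualifies under the Lorador–Bralova agreement and 9156.72 is covered: preferential rate 24% applies instead.
Duty = $88,321.66 × 24% = $21,197.20.
Line 3 (4624.02, Bralova, 2,093 m², $358,907.64):
Base rate for 4624.02 is 25%.
Origin Bralova qualifies under the Lorador–Bralova agreement and 4624.02 is covered: preferential rate 20% applies instead.
The additional-duty order on 4624.02 targets Quenovia, not Bralova; it does not apply.
Duty = $358,907.64 × 20% = $71,781.53.
Total = $23,412.04 + $21,197.20 + $71,781.53 = $116,390.77.

$116,390.77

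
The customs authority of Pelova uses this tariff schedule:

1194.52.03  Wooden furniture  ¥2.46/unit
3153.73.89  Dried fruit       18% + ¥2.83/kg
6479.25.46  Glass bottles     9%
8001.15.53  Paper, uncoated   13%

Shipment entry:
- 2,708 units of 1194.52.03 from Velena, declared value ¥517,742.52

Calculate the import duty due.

¥6,661.68

Line 1 (1194.52.03, Velena, 2,708 units, ¥517,742.52):
Base rate for 1194.52.03 is ¥2.46/unit.
Duty = 2,708 × ¥2.46 = ¥6,661.68.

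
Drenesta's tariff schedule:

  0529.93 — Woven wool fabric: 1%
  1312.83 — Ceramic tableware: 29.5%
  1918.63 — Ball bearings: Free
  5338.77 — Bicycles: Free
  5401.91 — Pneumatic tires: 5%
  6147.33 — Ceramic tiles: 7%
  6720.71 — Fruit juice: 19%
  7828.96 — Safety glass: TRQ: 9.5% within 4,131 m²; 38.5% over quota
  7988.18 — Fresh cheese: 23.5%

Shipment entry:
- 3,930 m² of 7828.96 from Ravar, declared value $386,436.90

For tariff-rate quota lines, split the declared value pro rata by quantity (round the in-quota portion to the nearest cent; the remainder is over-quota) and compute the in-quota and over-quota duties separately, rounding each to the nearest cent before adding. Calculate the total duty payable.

Line 1 (7828.96, Ravar, 3,930 m², $386,436.90):
Code 7828.96 is under a tariff-rate quota (threshold 4,131 m²). Quantity 3,930 m² is within the quota, so the in-quota rate 9.5% applies to the full value.
Duty = $386,436.90 × 9.5% = $36,711.51.

$36,711.51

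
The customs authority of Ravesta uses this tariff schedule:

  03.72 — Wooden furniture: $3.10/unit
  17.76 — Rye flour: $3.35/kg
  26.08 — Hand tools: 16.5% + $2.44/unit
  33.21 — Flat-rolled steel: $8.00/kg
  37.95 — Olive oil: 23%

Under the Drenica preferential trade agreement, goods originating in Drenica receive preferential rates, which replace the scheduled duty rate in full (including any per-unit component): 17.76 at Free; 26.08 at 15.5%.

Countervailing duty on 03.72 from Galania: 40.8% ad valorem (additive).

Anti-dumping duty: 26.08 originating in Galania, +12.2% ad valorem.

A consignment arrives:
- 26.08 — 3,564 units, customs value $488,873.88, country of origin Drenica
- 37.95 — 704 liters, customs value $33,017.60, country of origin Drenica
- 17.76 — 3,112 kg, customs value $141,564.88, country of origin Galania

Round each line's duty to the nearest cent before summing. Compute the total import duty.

$93,794.70

Line 1 (26.08, Drenica, 3,564 units, $488,873.88):
Base rate for 26.08 is 16.5% + $2.44/unit.
Origin Drenica qualifies under the Ravesta–Drenica agreement and 26.08 is covered: preferential rate 15.5% applies instead.
The additional-duty order on 26.08 targets Galania, not Drenica; it does not apply.
Duty = $488,873.88 × 15.5% = $75,775.45.
Line 2 (37.95, Drenica, 704 liters, $33,017.60):
Base rate for 37.95 is 23%.
Origin Drenica is the FTA partner but 37.95 is not on the preference list; base rate stands.
Duty = $33,017.60 × 23% = $7,594.05.
Line 3 (17.76, Galania, 3,112 kg, $141,564.88):
Base rate for 17.76 is $3.35/kg.
17.76 has an FTA preferential rate, but origin Galania is not Drenica; base rate stands.
Duty = 3,112 × $3.35 = $10,425.20.
Total = $75,775.45 + $7,594.05 + $10,425.20 = $93,794.70.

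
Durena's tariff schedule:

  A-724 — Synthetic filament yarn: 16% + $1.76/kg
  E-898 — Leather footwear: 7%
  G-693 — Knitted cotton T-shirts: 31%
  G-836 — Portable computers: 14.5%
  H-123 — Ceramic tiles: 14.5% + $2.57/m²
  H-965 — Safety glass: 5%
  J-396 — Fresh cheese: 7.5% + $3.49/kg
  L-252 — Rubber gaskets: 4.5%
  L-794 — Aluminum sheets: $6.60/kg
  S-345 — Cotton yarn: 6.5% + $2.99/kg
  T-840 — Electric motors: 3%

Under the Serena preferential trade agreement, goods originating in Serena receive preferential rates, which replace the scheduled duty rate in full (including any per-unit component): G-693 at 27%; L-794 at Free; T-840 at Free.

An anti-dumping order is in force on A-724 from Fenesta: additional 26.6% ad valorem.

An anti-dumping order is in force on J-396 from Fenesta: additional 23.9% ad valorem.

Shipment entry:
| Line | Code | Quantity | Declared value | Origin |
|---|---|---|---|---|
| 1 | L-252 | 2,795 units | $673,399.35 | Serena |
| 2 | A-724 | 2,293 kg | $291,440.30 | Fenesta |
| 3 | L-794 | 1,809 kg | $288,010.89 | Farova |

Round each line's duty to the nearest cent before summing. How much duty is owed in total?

$170,431.62

Line 1 (L-252, Serena, 2,795 units, $673,399.35):
Base rate for L-252 is 4.5%.
Origin Serena is the FTA partner but L-252 is not on the preference list; base rate stands.
Duty = $673,399.35 × 4.5% = $30,302.97.
Line 2 (A-724, Fenesta, 2,293 kg, $291,440.30):
Base rate for A-724 is 16% + $1.76/kg.
Additional duty on A-724 from Fenesta: +26.6%. Applied ad valorem rate: 16% + 26.6% = 42.6%.
Duty = $291,440.30 × 42.6% + 2,293 × $1.76 = $128,189.25.
Line 3 (L-794, Farova, 1,809 kg, $288,010.89):
Base rate for L-794 is $6.60/kg.
L-794 has an FTA preferential rate, but origin Farova is not Serena; base rate stands.
Duty = 1,809 × $6.60 = $11,939.40.
Total = $30,302.97 + $128,189.25 + $11,939.40 = $170,431.62.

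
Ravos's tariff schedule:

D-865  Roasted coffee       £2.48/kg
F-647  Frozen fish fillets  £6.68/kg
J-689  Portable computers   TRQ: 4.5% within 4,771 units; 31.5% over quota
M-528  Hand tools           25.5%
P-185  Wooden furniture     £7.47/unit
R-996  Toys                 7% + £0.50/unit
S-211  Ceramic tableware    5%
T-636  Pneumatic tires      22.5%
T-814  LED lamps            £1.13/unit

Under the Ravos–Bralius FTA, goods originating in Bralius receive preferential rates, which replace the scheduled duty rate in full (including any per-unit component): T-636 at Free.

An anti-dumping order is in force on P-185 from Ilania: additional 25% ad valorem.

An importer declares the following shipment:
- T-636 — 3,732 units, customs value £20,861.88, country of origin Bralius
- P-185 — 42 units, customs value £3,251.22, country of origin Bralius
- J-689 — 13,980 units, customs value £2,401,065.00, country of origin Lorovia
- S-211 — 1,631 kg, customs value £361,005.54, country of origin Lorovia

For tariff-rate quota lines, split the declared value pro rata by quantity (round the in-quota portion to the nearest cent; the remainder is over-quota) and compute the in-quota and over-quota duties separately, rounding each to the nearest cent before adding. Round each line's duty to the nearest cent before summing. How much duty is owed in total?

Line 1 (T-636, Bralius, 3,732 units, £20,861.88):
Base rate for T-636 is 22.5%.
Origin Bralius qualifies under the Ravos–Bralius agreement and T-636 is covered: preferential rate Free applies instead.
Duty = £20,861.88 × 0% = £0.00.
Line 2 (P-185, Bralius, 42 units, £3,251.22):
Base rate for P-185 is £7.47/unit.
Origin Bralius is the FTA partner but P-185 is not on the preference list; base rate stands.
The additional-duty order on P-185 targets Ilania, not Bralius; it does not apply.
Duty = 42 × £7.47 = £313.74.
Line 3 (J-689, Lorovia, 13,980 units, £2,401,065.00):
Code J-689 is under a tariff-rate quota (threshold 4,771 units). In-quota: 4,771 units at 4.5%; over-quota: 9,209 units at 31.5%.
Pro-rata value split: in-quota = £2,401,065.00 × 4,771/13,980 = £819,419.25; over-quota = £2,401,065.00 − £819,419.25 = £1,581,645.75.
In-quota duty = £819,419.25 × 4.5% = £36,873.87. Over-quota duty = £1,581,645.75 × 31.5% = £498,218.41.
Line duty = £36,873.87 + £498,218.41 = £535,092.28.
Line 4 (S-211, Lorovia, 1,631 kg, £361,005.54):
Base rate for S-211 is 5%.
Duty = £361,005.54 × 5% = £18,050.28.
Total = £0.00 + £313.74 + £535,092.28 + £18,050.28 = £553,456.30.

£553,456.30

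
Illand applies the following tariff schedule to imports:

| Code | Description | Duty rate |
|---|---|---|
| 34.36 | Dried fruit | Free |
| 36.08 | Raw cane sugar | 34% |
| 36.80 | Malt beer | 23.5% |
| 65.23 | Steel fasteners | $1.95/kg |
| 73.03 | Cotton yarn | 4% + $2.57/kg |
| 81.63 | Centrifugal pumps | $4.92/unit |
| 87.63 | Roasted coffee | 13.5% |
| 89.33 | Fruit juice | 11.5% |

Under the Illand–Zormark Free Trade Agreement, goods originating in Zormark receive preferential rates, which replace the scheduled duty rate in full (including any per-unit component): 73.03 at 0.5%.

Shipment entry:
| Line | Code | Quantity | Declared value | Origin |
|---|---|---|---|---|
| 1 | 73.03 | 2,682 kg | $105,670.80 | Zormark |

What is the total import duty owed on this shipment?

$528.35

Line 1 (73.03, Zormark, 2,682 kg, $105,670.80):
Base rate for 73.03 is 4% + $2.57/kg.
Origin Zormark qualifies under the Illand–Zormark agreement and 73.03 is covered: preferential rate 0.5% applies instead.
Duty = $105,670.80 × 0.5% = $528.35.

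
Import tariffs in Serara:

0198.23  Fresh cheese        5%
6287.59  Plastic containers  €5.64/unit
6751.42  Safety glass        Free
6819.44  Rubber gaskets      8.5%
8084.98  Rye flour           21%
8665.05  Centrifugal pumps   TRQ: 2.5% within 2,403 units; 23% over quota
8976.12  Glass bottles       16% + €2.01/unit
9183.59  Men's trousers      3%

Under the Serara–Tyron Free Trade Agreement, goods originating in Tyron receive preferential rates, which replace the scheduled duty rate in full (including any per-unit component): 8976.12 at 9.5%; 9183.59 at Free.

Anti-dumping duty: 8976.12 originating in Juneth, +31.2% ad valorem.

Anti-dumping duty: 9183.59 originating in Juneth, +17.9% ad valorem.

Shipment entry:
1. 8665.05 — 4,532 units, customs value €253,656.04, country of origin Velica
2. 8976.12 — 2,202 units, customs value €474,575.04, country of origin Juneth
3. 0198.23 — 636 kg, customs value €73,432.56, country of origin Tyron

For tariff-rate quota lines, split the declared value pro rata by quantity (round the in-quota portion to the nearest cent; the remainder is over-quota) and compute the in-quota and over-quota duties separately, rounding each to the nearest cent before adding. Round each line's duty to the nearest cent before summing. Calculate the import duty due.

Line 1 (8665.05, Velica, 4,532 units, €253,656.04):
Code 8665.05 is under a tariff-rate quota (threshold 2,403 units). In-quota: 2,403 units at 2.5%; over-quota: 2,129 units at 23%.
Pro-rata value split: in-quota = €253,656.04 × 2,403/4,532 = €134,495.91; over-quota = €253,656.04 − €134,495.91 = €119,160.13.
In-quota duty = €134,495.91 × 2.5% = €3,362.40. Over-quota duty = €119,160.13 × 23% = €27,406.83.
Line duty = €3,362.40 + €27,406.83 = €30,769.23.
Line 2 (8976.12, Juneth, 2,202 units, €474,575.04):
Base rate for 8976.12 is 16% + €2.01/unit.
8976.12 has an FTA preferential rate, but origin Juneth is not Tyron; base rate stands.
Additional duty on 8976.12 from Juneth: +31.2%. Applied ad valorem rate: 16% + 31.2% = 47.2%.
Duty = €474,575.04 × 47.2% + 2,202 × €2.01 = €228,425.44.
Line 3 (0198.23, Tyron, 636 kg, €73,432.56):
Base rate for 0198.23 is 5%.
Origin Tyron is the FTA partner but 0198.23 is not on the preference list; base rate stands.
Duty = €73,432.56 × 5% = €3,671.63.
Total = €30,769.23 + €228,425.44 + €3,671.63 = €262,866.30.

€262,866.30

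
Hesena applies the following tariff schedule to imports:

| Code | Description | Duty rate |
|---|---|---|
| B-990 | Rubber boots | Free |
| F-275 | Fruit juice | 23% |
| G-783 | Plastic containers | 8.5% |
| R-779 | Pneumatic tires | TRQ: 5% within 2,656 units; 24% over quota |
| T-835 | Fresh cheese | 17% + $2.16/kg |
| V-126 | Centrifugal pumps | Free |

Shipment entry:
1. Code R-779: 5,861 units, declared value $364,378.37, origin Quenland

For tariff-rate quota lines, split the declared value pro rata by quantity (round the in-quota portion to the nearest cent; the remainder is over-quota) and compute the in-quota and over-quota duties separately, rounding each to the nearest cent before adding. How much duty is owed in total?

$56,077.34

Line 1 (R-779, Quenland, 5,861 units, $364,378.37):
Code R-779 is under a tariff-rate quota (threshold 2,656 units). In-quota: 2,656 units at 5%; over-quota: 3,205 units at 24%.
Pro-rata value split: in-quota = $364,378.37 × 2,656/5,861 = $165,123.52; over-quota = $364,378.37 − $165,123.52 = $199,254.85.
In-quota duty = $165,123.52 × 5% = $8,256.18. Over-quota duty = $199,254.85 × 24% = $47,821.16.
Line duty = $8,256.18 + $47,821.16 = $56,077.34.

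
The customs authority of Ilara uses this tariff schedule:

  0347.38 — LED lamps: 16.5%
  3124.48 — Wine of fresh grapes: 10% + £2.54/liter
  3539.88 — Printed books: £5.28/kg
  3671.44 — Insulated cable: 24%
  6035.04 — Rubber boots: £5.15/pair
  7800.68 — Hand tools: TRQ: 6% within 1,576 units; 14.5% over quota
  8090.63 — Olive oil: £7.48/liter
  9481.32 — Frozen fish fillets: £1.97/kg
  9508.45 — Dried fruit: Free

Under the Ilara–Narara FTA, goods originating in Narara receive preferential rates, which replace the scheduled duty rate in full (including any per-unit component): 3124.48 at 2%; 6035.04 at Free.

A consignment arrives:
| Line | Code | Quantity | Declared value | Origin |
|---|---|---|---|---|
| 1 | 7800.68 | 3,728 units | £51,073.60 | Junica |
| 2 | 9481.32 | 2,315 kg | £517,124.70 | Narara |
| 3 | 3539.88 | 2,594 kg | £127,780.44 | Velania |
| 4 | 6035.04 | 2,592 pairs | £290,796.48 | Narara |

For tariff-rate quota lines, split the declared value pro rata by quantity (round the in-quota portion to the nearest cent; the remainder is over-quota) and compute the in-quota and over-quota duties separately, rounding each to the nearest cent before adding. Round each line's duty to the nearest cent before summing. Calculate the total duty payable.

Line 1 (7800.68, Junica, 3,728 units, £51,073.60):
Code 7800.68 is under a tariff-rate quota (threshold 1,576 units). In-quota: 1,576 units at 6%; over-quota: 2,152 units at 14.5%.
Pro-rata value split: in-quota = £51,073.60 × 1,576/3,728 = £21,591.20; over-quota = £51,073.60 − £21,591.20 = £29,482.40.
In-quota duty = £21,591.20 × 6% = £1,295.47. Over-quota duty = £29,482.40 × 14.5% = £4,274.95.
Line duty = £1,295.47 + £4,274.95 = £5,570.42.
Line 2 (9481.32, Narara, 2,315 kg, £517,124.70):
Base rate for 9481.32 is £1.97/kg.
Origin Narara is the FTA partner but 9481.32 is not on the preference list; base rate stands.
Duty = 2,315 × £1.97 = £4,560.55.
Line 3 (3539.88, Velania, 2,594 kg, £127,780.44):
Base rate for 3539.88 is £5.28/kg.
Duty = 2,594 × £5.28 = £13,696.32.
Line 4 (6035.04, Narara, 2,592 pairs, £290,796.48):
Base rate for 6035.04 is £5.15/pair.
Origin Narara qualifies under the Ilara–Narara agreement and 6035.04 is covered: preferential rate Free applies instead.
Duty = £290,796.48 × 0% = £0.00.
Total = £5,570.42 + £4,560.55 + £13,696.32 + £0.00 = £23,827.29.

£23,827.29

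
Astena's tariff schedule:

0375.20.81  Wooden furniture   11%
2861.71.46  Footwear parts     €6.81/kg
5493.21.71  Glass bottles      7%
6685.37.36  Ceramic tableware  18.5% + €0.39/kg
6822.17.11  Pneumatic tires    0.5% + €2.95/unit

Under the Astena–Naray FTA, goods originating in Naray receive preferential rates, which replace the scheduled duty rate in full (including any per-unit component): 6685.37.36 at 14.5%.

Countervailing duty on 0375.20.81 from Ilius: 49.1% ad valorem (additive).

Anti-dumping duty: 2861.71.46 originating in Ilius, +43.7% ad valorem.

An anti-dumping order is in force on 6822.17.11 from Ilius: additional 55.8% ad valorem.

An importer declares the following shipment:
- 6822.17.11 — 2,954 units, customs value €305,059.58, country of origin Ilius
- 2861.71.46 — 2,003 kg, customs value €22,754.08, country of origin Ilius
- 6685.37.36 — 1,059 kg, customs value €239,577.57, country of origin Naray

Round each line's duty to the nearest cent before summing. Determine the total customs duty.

Line 1 (6822.17.11, Ilius, 2,954 units, €305,059.58):
Base rate for 6822.17.11 is 0.5% + €2.95/unit.
Additional duty on 6822.17.11 from Ilius: +55.8%. Applied ad valorem rate: 0.5% + 55.8% = 56.3%.
Duty = €305,059.58 × 56.3% + 2,954 × €2.95 = €180,462.84.
Line 2 (2861.71.46, Ilius, 2,003 kg, €22,754.08):
Base rate for 2861.71.46 is €6.81/kg.
Additional duty on 2861.71.46 from Ilius: +43.7% ad valorem. Applied ad valorem rate = 43.7%.
Duty = €22,754.08 × 43.7% + 2,003 × €6.81 = €23,583.96.
Line 3 (6685.37.36, Naray, 1,059 kg, €239,577.57):
Base rate for 6685.37.36 is 18.5% + €0.39/kg.
Origin Naray qualifies under the Astena–Naray agreement and 6685.37.36 is covered: preferential rate 14.5% applies instead.
Duty = €239,577.57 × 14.5% = €34,738.75.
Total = €180,462.84 + €23,583.96 + €34,738.75 = €238,785.55.

€238,785.55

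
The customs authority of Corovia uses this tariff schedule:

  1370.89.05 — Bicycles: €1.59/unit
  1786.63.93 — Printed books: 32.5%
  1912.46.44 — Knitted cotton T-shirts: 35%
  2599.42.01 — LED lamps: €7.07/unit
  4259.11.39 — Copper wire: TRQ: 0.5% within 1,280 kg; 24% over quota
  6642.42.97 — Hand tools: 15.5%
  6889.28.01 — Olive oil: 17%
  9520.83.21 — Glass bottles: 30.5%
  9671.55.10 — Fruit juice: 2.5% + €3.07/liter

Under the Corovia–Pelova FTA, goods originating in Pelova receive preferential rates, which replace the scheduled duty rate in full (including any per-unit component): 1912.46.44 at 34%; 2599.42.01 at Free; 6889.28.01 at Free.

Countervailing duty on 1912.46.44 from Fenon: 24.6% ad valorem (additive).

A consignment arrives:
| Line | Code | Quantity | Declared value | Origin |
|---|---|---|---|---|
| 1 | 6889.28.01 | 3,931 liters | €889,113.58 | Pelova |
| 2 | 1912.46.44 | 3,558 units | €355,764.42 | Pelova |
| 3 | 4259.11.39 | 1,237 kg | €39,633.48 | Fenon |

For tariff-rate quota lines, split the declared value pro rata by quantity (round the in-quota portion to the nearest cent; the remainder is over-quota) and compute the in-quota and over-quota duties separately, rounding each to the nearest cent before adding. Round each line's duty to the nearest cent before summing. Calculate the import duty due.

€121,158.07

Line 1 (6889.28.01, Pelova, 3,931 liters, €889,113.58):
Base rate for 6889.28.01 is 17%.
Origin Pelova qualifies under the Corovia–Pelova agreement and 6889.28.01 is covered: preferential rate Free applies instead.
Duty = €889,113.58 × 0% = €0.00.
Line 2 (1912.46.44, Pelova, 3,558 units, €355,764.42):
Base rate for 1912.46.44 is 35%.
Origin Pelova qualifies under the Corovia–Pelova agreement and 1912.46.44 is covered: preferential rate 34% applies instead.
The additional-duty order on 1912.46.44 targets Fenon, not Pelova; it does not apply.
Duty = €355,764.42 × 34% = €120,959.90.
Line 3 (4259.11.39, Fenon, 1,237 kg, €39,633.48):
Code 4259.11.39 is under a tariff-rate quota (threshold 1,280 kg). Quantity 1,237 kg is within the quota, so the in-quota rate 0.5% applies to the full value.
Duty = €39,633.48 × 0.5% = €198.17.
Total = €0.00 + €120,959.90 + €198.17 = €121,158.07.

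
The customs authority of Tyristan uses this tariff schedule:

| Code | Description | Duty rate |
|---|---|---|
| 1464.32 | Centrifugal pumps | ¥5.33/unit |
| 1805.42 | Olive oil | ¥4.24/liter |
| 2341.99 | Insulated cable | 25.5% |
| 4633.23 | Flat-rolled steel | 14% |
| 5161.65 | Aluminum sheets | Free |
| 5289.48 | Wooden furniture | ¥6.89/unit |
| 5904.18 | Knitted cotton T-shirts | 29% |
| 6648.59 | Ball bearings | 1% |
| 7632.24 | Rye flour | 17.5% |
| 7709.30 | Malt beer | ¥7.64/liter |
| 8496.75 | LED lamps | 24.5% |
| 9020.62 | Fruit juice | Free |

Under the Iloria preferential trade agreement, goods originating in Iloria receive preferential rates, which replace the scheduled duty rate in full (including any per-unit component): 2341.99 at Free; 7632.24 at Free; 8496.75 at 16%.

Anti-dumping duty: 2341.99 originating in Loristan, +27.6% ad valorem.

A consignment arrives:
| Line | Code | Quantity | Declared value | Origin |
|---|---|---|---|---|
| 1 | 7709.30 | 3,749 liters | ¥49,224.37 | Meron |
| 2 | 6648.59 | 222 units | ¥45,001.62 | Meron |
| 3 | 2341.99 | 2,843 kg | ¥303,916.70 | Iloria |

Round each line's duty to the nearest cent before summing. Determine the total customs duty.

¥29,092.38

Line 1 (7709.30, Meron, 3,749 liters, ¥49,224.37):
Base rate for 7709.30 is ¥7.64/liter.
Duty = 3,749 × ¥7.64 = ¥28,642.36.
Line 2 (6648.59, Meron, 222 units, ¥45,001.62):
Base rate for 6648.59 is 1%.
Duty = ¥45,001.62 × 1% = ¥450.02.
Line 3 (2341.99, Iloria, 2,843 kg, ¥303,916.70):
Base rate for 2341.99 is 25.5%.
Origin Iloria qualifies under the Tyristan–Iloria agreement and 2341.99 is covered: preferential rate Free applies instead.
The additional-duty order on 2341.99 targets Loristan, not Iloria; it does not apply.
Duty = ¥303,916.70 × 0% = ¥0.00.
Total = ¥28,642.36 + ¥450.02 + ¥0.00 = ¥29,092.38.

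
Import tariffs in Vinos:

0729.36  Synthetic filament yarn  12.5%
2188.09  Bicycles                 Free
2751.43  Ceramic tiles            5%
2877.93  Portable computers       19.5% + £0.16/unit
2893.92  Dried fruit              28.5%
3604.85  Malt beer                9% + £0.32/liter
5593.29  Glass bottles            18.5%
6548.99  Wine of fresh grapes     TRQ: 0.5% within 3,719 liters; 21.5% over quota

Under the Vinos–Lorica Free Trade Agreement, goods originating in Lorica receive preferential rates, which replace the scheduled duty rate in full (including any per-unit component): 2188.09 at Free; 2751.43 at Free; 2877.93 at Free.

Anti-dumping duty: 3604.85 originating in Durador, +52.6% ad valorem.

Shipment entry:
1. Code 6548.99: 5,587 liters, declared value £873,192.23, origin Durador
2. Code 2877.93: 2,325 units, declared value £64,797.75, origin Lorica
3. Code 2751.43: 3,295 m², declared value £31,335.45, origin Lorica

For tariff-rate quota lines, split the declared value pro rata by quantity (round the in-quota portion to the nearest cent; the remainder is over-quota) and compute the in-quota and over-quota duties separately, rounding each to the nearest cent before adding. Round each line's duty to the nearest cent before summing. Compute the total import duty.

£65,675.40

Line 1 (6548.99, Durador, 5,587 liters, £873,192.23):
Code 6548.99 is under a tariff-rate quota (threshold 3,719 liters). In-quota: 3,719 liters at 0.5%; over-quota: 1,868 liters at 21.5%.
Pro-rata value split: in-quota = £873,192.23 × 3,719/5,587 = £581,242.51; over-quota = £873,192.23 − £581,242.51 = £291,949.72.
In-quota duty = £581,242.51 × 0.5% = £2,906.21. Over-quota duty = £291,949.72 × 21.5% = £62,769.19.
Line duty = £2,906.21 + £62,769.19 = £65,675.40.
Line 2 (2877.93, Lorica, 2,325 units, £64,797.75):
Base rate for 2877.93 is 19.5% + £0.16/unit.
Origin Lorica qualifies under the Vinos–Lorica agreement and 2877.93 is covered: preferential rate Free applies instead.
Duty = £64,797.75 × 0% = £0.00.
Line 3 (2751.43, Lorica, 3,295 m², £31,335.45):
Base rate for 2751.43 is 5%.
Origin Lorica qualifies under the Vinos–Lorica agreement and 2751.43 is covered: preferential rate Free applies instead.
Duty = £31,335.45 × 0% = £0.00.
Total = £65,675.40 + £0.00 + £0.00 = £65,675.40.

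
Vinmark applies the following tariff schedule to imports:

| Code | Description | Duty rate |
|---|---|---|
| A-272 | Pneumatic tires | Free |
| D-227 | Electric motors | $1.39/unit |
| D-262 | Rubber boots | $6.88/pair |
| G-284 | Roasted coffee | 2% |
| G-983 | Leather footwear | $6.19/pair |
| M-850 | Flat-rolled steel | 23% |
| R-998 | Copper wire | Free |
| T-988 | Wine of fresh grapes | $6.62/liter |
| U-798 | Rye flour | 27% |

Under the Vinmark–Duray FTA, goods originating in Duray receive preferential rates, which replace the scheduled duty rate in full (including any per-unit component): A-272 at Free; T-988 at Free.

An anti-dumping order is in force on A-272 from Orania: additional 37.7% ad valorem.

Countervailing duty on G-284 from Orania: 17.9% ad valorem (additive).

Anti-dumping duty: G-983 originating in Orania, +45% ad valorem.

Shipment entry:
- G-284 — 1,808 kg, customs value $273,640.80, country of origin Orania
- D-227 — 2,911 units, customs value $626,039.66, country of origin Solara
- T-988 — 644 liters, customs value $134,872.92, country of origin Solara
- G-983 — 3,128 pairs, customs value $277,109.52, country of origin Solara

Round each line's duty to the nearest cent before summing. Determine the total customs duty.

Line 1 (G-284, Orania, 1,808 kg, $273,640.80):
Base rate for G-284 is 2%.
Additional duty on G-284 from Orania: +17.9%. Applied ad valorem rate: 2% + 17.9% = 19.9%.
Duty = $273,640.80 × 19.9% = $54,454.52.
Line 2 (D-227, Solara, 2,911 units, $626,039.66):
Base rate for D-227 is $1.39/unit.
Duty = 2,911 × $1.39 = $4,046.29.
Line 3 (T-988, Solara, 644 liters, $134,872.92):
Base rate for T-988 is $6.62/liter.
T-988 has an FTA preferential rate, but origin Solara is not Duray; base rate stands.
Duty = 644 × $6.62 = $4,263.28.
Line 4 (G-983, Solara, 3,128 pairs, $277,109.52):
Base rate for G-983 is $6.19/pair.
The additional-duty order on G-983 targets Orania, not Solara; it does not apply.
Duty = 3,128 × $6.19 = $19,362.32.
Total = $54,454.52 + $4,046.29 + $4,263.28 + $19,362.32 = $82,126.41.

$82,126.41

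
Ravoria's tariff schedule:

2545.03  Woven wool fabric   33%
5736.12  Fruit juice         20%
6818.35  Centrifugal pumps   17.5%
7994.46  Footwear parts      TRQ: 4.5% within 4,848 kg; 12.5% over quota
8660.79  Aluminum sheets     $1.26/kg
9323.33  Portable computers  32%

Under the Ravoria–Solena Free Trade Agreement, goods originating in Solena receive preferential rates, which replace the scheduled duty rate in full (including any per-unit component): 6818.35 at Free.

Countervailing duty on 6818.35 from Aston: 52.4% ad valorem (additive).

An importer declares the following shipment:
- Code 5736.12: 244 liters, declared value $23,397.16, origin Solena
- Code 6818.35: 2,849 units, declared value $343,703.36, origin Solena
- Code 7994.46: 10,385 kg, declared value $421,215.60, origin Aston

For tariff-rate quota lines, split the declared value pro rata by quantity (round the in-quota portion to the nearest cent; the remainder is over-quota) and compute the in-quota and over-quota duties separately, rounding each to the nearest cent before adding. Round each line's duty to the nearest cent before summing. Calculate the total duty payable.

$41,600.59

Line 1 (5736.12, Solena, 244 liters, $23,397.16):
Base rate for 5736.12 is 20%.
Origin Solena is the FTA partner but 5736.12 is not on the preference list; base rate stands.
Duty = $23,397.16 × 20% = $4,679.43.
Line 2 (6818.35, Solena, 2,849 units, $343,703.36):
Base rate for 6818.35 is 17.5%.
Origin Solena qualifies under the Ravoria–Solena agreement and 6818.35 is covered: preferential rate Free applies instead.
The additional-duty order on 6818.35 targets Aston, not Solena; it does not apply.
Duty = $343,703.36 × 0% = $0.00.
Line 3 (7994.46, Aston, 10,385 kg, $421,215.60):
Code 7994.46 is under a tariff-rate quota (threshold 4,848 kg). In-quota: 4,848 kg at 4.5%; over-quota: 5,537 kg at 12.5%.
Pro-rata value split: in-quota = $421,215.60 × 4,848/10,385 = $196,634.88; over-quota = $421,215.60 − $196,634.88 = $224,580.72.
In-quota duty = $196,634.88 × 4.5% = $8,848.57. Over-quota duty = $224,580.72 × 12.5% = $28,072.59.
Line duty = $8,848.57 + $28,072.59 = $36,921.16.
Total = $4,679.43 + $0.00 + $36,921.16 = $41,600.59.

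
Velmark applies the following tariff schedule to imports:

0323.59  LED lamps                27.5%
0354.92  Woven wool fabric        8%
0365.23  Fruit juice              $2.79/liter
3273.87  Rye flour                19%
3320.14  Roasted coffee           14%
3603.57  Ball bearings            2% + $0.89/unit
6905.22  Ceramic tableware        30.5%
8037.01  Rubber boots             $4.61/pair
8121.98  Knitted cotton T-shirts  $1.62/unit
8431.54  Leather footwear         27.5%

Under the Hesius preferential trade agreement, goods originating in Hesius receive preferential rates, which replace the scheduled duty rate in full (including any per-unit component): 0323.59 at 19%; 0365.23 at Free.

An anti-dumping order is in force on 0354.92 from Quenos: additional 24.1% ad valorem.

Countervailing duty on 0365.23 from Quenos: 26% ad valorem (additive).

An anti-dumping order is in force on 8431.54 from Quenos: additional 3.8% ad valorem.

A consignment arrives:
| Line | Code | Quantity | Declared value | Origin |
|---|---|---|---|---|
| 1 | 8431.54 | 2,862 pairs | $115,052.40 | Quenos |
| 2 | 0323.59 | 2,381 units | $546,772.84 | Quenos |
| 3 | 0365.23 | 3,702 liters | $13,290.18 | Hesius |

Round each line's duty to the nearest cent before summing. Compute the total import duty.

$186,373.93

Line 1 (8431.54, Quenos, 2,862 pairs, $115,052.40):
Base rate for 8431.54 is 27.5%.
Additional duty on 8431.54 from Quenos: +3.8%. Applied ad valorem rate: 27.5% + 3.8% = 31.3%.
Duty = $115,052.40 × 31.3% = $36,011.40.
Line 2 (0323.59, Quenos, 2,381 units, $546,772.84):
Base rate for 0323.59 is 27.5%.
0323.59 has an FTA preferential rate, but origin Quenos is not Hesius; base rate stands.
Duty = $546,772.84 × 27.5% = $150,362.53.
Line 3 (0365.23, Hesius, 3,702 liters, $13,290.18):
Base rate for 0365.23 is $2.79/liter.
Origin Hesius qualifies under the Velmark–Hesius agreement and 0365.23 is covered: preferential rate Free applies instead.
The additional-duty order on 0365.23 targets Quenos, not Hesius; it does not apply.
Duty = $13,290.18 × 0% = $0.00.
Total = $36,011.40 + $150,362.53 + $0.00 = $186,373.93.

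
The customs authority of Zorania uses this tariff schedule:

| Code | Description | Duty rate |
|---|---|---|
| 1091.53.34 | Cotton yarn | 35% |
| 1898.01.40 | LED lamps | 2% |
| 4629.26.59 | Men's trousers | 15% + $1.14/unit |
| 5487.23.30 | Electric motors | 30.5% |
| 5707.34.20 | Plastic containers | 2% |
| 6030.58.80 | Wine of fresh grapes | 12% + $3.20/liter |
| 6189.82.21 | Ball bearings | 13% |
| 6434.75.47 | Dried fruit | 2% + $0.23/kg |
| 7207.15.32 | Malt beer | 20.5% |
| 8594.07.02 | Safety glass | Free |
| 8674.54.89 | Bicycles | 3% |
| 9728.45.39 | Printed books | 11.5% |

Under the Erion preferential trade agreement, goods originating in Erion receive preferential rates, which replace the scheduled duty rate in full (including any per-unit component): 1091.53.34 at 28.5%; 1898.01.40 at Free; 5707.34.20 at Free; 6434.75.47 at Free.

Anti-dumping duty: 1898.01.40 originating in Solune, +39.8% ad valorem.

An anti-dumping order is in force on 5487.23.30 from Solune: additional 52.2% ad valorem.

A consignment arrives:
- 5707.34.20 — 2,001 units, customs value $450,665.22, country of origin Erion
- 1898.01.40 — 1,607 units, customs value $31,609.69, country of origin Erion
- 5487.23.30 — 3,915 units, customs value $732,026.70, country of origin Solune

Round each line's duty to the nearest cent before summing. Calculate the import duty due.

Line 1 (5707.34.20, Erion, 2,001 units, $450,665.22):
Base rate for 5707.34.20 is 2%.
Origin Erion qualifies under the Zorania–Erion agreement and 5707.34.20 is covered: preferential rate Free applies instead.
Duty = $450,665.22 × 0% = $0.00.
Line 2 (1898.01.40, Erion, 1,607 units, $31,609.69):
Base rate for 1898.01.40 is 2%.
Origin Erion qualifies under the Zorania–Erion agreement and 1898.01.40 is covered: preferential rate Free applies instead.
The additional-duty order on 1898.01.40 targets Solune, not Erion; it does not apply.
Duty = $31,609.69 × 0% = $0.00.
Line 3 (5487.23.30, Solune, 3,915 units, $732,026.70):
Base rate for 5487.23.30 is 30.5%.
Additional duty on 5487.23.30 from Solune: +52.2%. Applied ad valorem rate: 30.5% + 52.2% = 82.7%.
Duty = $732,026.70 × 82.7% = $605,386.08.
Total = $0.00 + $0.00 + $605,386.08 = $605,386.08.

$605,386.08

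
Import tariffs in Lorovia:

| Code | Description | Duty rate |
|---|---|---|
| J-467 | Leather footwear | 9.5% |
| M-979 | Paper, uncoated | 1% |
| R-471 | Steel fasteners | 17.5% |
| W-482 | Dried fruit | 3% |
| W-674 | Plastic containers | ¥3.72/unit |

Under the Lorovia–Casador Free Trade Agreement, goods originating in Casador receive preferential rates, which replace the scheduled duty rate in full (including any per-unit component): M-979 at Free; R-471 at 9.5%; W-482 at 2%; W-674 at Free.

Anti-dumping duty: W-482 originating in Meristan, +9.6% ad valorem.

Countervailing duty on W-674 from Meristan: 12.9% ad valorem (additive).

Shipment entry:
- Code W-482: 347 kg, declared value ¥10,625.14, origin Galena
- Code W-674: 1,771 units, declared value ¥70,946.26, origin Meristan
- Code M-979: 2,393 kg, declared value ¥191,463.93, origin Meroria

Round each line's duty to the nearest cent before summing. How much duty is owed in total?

Line 1 (W-482, Galena, 347 kg, ¥10,625.14):
Base rate for W-482 is 3%.
W-482 has an FTA preferential rate, but origin Galena is not Casador; base rate stands.
The additional-duty order on W-482 targets Meristan, not Galena; it does not apply.
Duty = ¥10,625.14 × 3% = ¥318.75.
Line 2 (W-674, Meristan, 1,771 units, ¥70,946.26):
Base rate for W-674 is ¥3.72/unit.
W-674 has an FTA preferential rate, but origin Meristan is not Casador; base rate stands.
Additional duty on W-674 from Meristan: +12.9% ad valorem. Applied ad valorem rate = 12.9%.
Duty = ¥70,946.26 × 12.9% + 1,771 × ¥3.72 = ¥15,740.19.
Line 3 (M-979, Meroria, 2,393 kg, ¥191,463.93):
Base rate for M-979 is 1%.
M-979 has an FTA preferential rate, but origin Meroria is not Casador; base rate stands.
Duty = ¥191,463.93 × 1% = ¥1,914.64.
Total = ¥318.75 + ¥15,740.19 + ¥1,914.64 = ¥17,973.58.

¥17,973.58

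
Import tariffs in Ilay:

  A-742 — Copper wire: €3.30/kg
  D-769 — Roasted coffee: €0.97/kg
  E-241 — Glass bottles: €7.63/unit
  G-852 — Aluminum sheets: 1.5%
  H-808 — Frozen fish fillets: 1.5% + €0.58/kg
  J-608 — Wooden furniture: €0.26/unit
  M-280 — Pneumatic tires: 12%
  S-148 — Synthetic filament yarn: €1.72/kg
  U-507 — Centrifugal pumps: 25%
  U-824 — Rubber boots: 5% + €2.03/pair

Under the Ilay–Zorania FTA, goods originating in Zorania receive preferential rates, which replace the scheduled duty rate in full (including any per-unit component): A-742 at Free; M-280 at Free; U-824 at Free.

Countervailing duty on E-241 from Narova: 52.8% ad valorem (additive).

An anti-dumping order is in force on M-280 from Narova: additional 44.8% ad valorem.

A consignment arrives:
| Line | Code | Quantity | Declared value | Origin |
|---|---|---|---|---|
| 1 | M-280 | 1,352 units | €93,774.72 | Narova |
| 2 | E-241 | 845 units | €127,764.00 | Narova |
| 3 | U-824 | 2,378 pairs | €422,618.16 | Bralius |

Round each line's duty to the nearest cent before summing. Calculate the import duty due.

Line 1 (M-280, Narova, 1,352 units, €93,774.72):
Base rate for M-280 is 12%.
M-280 has an FTA preferential rate, but origin Narova is not Zorania; base rate stands.
Additional duty on M-280 from Narova: +44.8%. Applied ad valorem rate: 12% + 44.8% = 56.8%.
Duty = €93,774.72 × 56.8% = €53,264.04.
Line 2 (E-241, Narova, 845 units, €127,764.00):
Base rate for E-241 is €7.63/unit.
Additional duty on E-241 from Narova: +52.8% ad valorem. Applied ad valorem rate = 52.8%.
Duty = €127,764.00 × 52.8% + 845 × €7.63 = €73,906.74.
Line 3 (U-824, Bralius, 2,378 pairs, €422,618.16):
Base rate for U-824 is 5% + €2.03/pair.
U-824 has an FTA preferential rate, but origin Bralius is not Zorania; base rate stands.
Duty = €422,618.16 × 5% + 2,378 × €2.03 = €25,958.25.
Total = €53,264.04 + €73,906.74 + €25,958.25 = €153,129.03.

€153,129.03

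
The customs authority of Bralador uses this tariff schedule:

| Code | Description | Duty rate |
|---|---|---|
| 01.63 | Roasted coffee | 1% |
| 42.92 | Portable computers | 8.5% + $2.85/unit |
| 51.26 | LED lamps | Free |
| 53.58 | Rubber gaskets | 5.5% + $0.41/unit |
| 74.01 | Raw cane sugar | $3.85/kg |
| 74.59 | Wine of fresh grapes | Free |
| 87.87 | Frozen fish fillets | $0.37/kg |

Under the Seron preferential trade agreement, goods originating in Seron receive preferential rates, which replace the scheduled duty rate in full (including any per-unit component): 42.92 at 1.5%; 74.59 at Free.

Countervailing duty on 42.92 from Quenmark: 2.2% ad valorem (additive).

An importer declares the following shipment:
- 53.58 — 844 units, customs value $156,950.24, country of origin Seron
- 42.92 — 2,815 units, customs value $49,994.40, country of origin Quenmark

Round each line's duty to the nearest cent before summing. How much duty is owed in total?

$22,350.45

Line 1 (53.58, Seron, 844 units, $156,950.24):
Base rate for 53.58 is 5.5% + $0.41/unit.
Origin Seron is the FTA partner but 53.58 is not on the preference list; base rate stands.
Duty = $156,950.24 × 5.5% + 844 × $0.41 = $8,978.30.
Line 2 (42.92, Quenmark, 2,815 units, $49,994.40):
Base rate for 42.92 is 8.5% + $2.85/unit.
42.92 has an FTA preferential rate, but origin Quenmark is not Seron; base rate stands.
Additional duty on 42.92 from Quenmark: +2.2%. Applied ad valorem rate: 8.5% + 2.2% = 10.7%.
Duty = $49,994.40 × 10.7% + 2,815 × $2.85 = $13,372.15.
Total = $8,978.30 + $13,372.15 = $22,350.45.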